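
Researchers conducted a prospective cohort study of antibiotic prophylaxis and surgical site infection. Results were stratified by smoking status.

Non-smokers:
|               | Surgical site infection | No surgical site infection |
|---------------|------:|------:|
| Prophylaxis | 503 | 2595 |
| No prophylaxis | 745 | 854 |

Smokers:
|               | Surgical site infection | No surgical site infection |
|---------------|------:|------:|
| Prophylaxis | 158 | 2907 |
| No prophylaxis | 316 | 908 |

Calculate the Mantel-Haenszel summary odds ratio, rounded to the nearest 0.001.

0.200

OR_MH = Σ(aᵢdᵢ/nᵢ) / Σ(bᵢcᵢ/nᵢ), where nᵢ is the stratum total.
Stratum 1 (Non-smokers): n = 4697; a·d/n = 503·854/4697 = 91.4545; b·c/n = 2595·745/4697 = 411.5978
Stratum 2 (Smokers): n = 4289; a·d/n = 158·908/4289 = 33.4493; b·c/n = 2907·316/4289 = 214.1786
OR_MH = (91.4545 + 33.4493) / (411.5978 + 214.1786) = 124.9038 / 625.7764 = 0.19960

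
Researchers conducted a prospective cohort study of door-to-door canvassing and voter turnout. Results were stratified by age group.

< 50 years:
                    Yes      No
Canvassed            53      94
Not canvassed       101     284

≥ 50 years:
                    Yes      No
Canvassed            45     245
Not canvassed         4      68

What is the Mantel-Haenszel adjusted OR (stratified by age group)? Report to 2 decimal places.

1.79

OR_MH = Σ(aᵢdᵢ/nᵢ) / Σ(bᵢcᵢ/nᵢ), where nᵢ is the stratum total.
Stratum 1 (< 50 years): n = 532; a·d/n = 53·284/532 = 28.2932; b·c/n = 94·101/532 = 17.8459
Stratum 2 (≥ 50 years): n = 362; a·d/n = 45·68/362 = 8.4530; b·c/n = 245·4/362 = 2.7072
OR_MH = (28.2932 + 8.4530) / (17.8459 + 2.7072) = 36.7463 / 20.5530 = 1.78787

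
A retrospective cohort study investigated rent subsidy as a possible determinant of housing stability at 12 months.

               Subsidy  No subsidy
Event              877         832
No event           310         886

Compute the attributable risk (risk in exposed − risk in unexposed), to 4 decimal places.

0.2546

Reading the table with exposure as columns: a = 877 (Subsidy, case), b = 310 (Subsidy, non-case), c = 832 (No subsidy, case), d = 886.
Risk in exposed = 877/1187 = 0.738837; risk in unexposed = 832/1718 = 0.484284.
Risk difference = 0.738837 − 0.484284 = 0.254553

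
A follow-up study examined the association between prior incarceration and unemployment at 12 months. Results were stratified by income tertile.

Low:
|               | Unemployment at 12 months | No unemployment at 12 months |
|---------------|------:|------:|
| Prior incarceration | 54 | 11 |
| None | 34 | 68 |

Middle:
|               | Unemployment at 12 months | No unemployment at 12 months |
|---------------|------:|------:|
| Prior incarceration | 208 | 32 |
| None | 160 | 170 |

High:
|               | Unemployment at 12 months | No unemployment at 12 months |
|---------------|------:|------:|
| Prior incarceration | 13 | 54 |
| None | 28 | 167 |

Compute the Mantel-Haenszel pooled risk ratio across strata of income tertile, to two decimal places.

1.86

RR_MH = Σ(aᵢ·n₀ᵢ/nᵢ) / Σ(cᵢ·n₁ᵢ/nᵢ), with n₁ᵢ = aᵢ+bᵢ (exposed), n₀ᵢ = cᵢ+dᵢ (unexposed), nᵢ = n₁ᵢ+n₀ᵢ.
Stratum 1 (Low): n₁ = 65, n₀ = 102, n = 167; a·n₀/n = 54·102/167 = 32.9820; c·n₁/n = 34·65/167 = 13.2335
Stratum 2 (Middle): n₁ = 240, n₀ = 330, n = 570; a·n₀/n = 208·330/570 = 120.4211; c·n₁/n = 160·240/570 = 67.3684
Stratum 3 (High): n₁ = 67, n₀ = 195, n = 262; a·n₀/n = 13·195/262 = 9.6756; c·n₁/n = 28·67/262 = 7.1603
RR_MH = (32.9820 + 120.4211 + 9.6756) / (13.2335 + 67.3684 + 7.1603) = 163.0787 / 87.7623 = 1.85819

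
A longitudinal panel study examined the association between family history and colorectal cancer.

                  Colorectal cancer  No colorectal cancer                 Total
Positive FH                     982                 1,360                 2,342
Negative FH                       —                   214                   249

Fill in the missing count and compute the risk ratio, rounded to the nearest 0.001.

2.983

The missing cell is in the unexposed row: 249 − 214 = 35.
So a = 982, b = 1360, c = 35, d = 214.
RR = [a/(a+b)] / [c/(c+d)] = (982/2342) / (35/249) = 0.41930/0.14056 = 2.98302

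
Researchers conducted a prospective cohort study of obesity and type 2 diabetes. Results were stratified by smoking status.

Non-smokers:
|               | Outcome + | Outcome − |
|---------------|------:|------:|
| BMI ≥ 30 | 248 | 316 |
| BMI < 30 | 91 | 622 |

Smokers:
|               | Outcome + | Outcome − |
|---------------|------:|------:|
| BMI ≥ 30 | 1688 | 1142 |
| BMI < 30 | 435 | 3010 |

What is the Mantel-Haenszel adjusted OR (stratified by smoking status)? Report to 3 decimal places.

OR_MH = Σ(aᵢdᵢ/nᵢ) / Σ(bᵢcᵢ/nᵢ), where nᵢ is the stratum total.
Stratum 1 (Non-smokers): n = 1277; a·d/n = 248·622/1277 = 120.7956; b·c/n = 316·91/1277 = 22.5184
Stratum 2 (Smokers): n = 6275; a·d/n = 1688·3010/6275 = 809.7020; b·c/n = 1142·435/6275 = 79.1665
OR_MH = (120.7956 + 809.7020) / (22.5184 + 79.1665) = 930.4976 / 101.6849 = 9.15079

9.151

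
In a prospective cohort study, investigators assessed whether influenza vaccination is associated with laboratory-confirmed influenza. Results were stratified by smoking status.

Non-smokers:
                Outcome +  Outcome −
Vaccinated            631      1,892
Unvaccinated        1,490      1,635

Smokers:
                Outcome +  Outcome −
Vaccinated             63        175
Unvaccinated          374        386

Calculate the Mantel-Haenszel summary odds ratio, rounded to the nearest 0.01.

OR_MH = Σ(aᵢdᵢ/nᵢ) / Σ(bᵢcᵢ/nᵢ), where nᵢ is the stratum total.
Stratum 1 (Non-smokers): n = 5648; a·d/n = 631·1635/5648 = 182.6638; b·c/n = 1892·1490/5648 = 499.1289
Stratum 2 (Smokers): n = 998; a·d/n = 63·386/998 = 24.3667; b·c/n = 175·374/998 = 65.5812
OR_MH = (182.6638 + 24.3667) / (499.1289 + 65.5812) = 207.0305 / 564.7101 = 0.36661

0.37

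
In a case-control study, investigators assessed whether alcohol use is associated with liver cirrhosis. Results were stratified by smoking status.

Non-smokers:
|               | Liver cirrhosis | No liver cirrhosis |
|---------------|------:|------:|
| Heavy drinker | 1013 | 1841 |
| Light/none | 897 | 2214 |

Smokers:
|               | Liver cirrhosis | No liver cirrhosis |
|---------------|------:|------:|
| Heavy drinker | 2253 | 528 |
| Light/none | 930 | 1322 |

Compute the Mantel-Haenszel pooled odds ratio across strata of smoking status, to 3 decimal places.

OR_MH = Σ(aᵢdᵢ/nᵢ) / Σ(bᵢcᵢ/nᵢ), where nᵢ is the stratum total.
Stratum 1 (Non-smokers): n = 5965; a·d/n = 1013·2214/5965 = 375.9903; b·c/n = 1841·897/5965 = 276.8444
Stratum 2 (Smokers): n = 5033; a·d/n = 2253·1322/5033 = 591.7874; b·c/n = 528·930/5033 = 97.5641
OR_MH = (375.9903 + 591.7874) / (276.8444 + 97.5641) = 967.7777 / 374.4085 = 2.58482

2.585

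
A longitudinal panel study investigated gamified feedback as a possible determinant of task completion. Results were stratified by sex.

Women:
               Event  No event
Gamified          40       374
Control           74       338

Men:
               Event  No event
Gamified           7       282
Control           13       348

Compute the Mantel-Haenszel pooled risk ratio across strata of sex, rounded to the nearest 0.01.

0.56

RR_MH = Σ(aᵢ·n₀ᵢ/nᵢ) / Σ(cᵢ·n₁ᵢ/nᵢ), with n₁ᵢ = aᵢ+bᵢ (exposed), n₀ᵢ = cᵢ+dᵢ (unexposed), nᵢ = n₁ᵢ+n₀ᵢ.
Stratum 1 (Women): n₁ = 414, n₀ = 412, n = 826; a·n₀/n = 40·412/826 = 19.9516; c·n₁/n = 74·414/826 = 37.0896
Stratum 2 (Men): n₁ = 289, n₀ = 361, n = 650; a·n₀/n = 7·361/650 = 3.8877; c·n₁/n = 13·289/650 = 5.7800
RR_MH = (19.9516 + 3.8877) / (37.0896 + 5.7800) = 23.8393 / 42.8696 = 0.55609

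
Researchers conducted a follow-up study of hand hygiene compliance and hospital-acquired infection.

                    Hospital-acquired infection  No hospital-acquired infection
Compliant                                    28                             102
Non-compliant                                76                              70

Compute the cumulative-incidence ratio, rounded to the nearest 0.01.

Cells: a = 28, b = 102, c = 76, d = 70.
Risk in exposed = 28/130 = 0.21538; risk in unexposed = 76/146 = 0.52055.
RR = 0.21538 / 0.52055 = 0.41377
The risk is 59% lower among the exposed than among the unexposed.

0.41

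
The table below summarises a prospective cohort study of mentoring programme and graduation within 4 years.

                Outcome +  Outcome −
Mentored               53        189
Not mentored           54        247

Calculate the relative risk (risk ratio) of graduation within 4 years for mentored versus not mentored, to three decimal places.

Cells: a = 53, b = 189, c = 54, d = 247.
Risk in exposed = 53/242 = 0.21901; risk in unexposed = 54/301 = 0.17940.
RR = 0.21901 / 0.17940 = 1.22077
The risk among the exposed is 1.22 times that among the unexposed.

1.221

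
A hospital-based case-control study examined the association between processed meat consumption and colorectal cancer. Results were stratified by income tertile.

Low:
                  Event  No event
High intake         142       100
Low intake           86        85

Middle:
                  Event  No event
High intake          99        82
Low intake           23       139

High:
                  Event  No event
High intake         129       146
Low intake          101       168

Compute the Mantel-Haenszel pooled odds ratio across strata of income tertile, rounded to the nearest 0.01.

2.04

OR_MH = Σ(aᵢdᵢ/nᵢ) / Σ(bᵢcᵢ/nᵢ), where nᵢ is the stratum total.
Stratum 1 (Low): n = 413; a·d/n = 142·85/413 = 29.2252; b·c/n = 100·86/413 = 20.8232
Stratum 2 (Middle): n = 343; a·d/n = 99·139/343 = 40.1195; b·c/n = 82·23/343 = 5.4985
Stratum 3 (High): n = 544; a·d/n = 129·168/544 = 39.8382; b·c/n = 146·101/544 = 27.1066
OR_MH = (29.2252 + 40.1195 + 39.8382) / (20.8232 + 5.4985 + 27.1066) = 109.1830 / 53.4284 = 2.04354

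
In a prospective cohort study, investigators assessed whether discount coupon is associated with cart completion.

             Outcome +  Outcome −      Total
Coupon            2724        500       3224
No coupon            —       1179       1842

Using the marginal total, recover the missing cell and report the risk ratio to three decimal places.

2.347

The missing cell is in the unexposed row: 1842 − 1179 = 663.
So a = 2724, b = 500, c = 663, d = 1179.
RR = [a/(a+b)] / [c/(c+d)] = (2724/3224) / (663/1842) = 0.84491/0.35993 = 2.34741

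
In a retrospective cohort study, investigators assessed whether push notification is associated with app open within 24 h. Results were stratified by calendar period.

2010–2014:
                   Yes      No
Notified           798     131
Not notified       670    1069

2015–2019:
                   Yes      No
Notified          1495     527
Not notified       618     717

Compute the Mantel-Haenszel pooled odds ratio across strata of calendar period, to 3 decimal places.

OR_MH = Σ(aᵢdᵢ/nᵢ) / Σ(bᵢcᵢ/nᵢ), where nᵢ is the stratum total.
Stratum 1 (2010–2014): n = 2668; a·d/n = 798·1069/2668 = 319.7384; b·c/n = 131·670/2668 = 32.8973
Stratum 2 (2015–2019): n = 3357; a·d/n = 1495·717/3357 = 319.3074; b·c/n = 527·618/3357 = 97.0170
OR_MH = (319.7384 + 319.3074) / (32.8973 + 97.0170) = 639.0458 / 129.9143 = 4.91898

4.919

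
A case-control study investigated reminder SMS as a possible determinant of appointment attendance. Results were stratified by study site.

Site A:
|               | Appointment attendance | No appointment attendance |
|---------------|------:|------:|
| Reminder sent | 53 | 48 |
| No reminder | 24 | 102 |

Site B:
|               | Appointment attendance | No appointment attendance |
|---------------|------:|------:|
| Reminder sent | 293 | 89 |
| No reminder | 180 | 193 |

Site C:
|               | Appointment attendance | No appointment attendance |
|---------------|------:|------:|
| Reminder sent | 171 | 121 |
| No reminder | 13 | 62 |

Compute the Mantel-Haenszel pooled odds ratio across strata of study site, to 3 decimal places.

4.173

OR_MH = Σ(aᵢdᵢ/nᵢ) / Σ(bᵢcᵢ/nᵢ), where nᵢ is the stratum total.
Stratum 1 (Site A): n = 227; a·d/n = 53·102/227 = 23.8150; b·c/n = 48·24/227 = 5.0749
Stratum 2 (Site B): n = 755; a·d/n = 293·193/755 = 74.8993; b·c/n = 89·180/755 = 21.2185
Stratum 3 (Site C): n = 367; a·d/n = 171·62/367 = 28.8883; b·c/n = 121·13/367 = 4.2861
OR_MH = (23.8150 + 74.8993 + 28.8883) / (5.0749 + 21.2185 + 4.2861) = 127.6026 / 30.5795 = 4.17281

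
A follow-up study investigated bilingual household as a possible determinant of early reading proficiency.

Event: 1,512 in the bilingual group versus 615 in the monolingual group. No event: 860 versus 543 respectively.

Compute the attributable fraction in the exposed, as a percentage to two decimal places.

16.68

From the description: a = 1512, b = 860, c = 615, d = 543.
Risk in exposed = 1512/2372 = 0.63744; risk in unexposed = 615/1158 = 0.53109.
RR = 0.63744/0.53109 = 1.20025
AR% = (RR − 1)/RR × 100 = (1.20025 − 1)/1.20025 × 100 = 16.6838%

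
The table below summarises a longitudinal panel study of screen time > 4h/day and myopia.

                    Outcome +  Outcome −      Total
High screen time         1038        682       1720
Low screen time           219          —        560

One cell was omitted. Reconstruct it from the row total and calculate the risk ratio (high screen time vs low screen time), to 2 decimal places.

1.54

The missing cell is in the unexposed row: 560 − 219 = 341.
So a = 1038, b = 682, c = 219, d = 341.
RR = [a/(a+b)] / [c/(c+d)] = (1038/1720) / (219/560) = 0.60349/0.39107 = 1.54317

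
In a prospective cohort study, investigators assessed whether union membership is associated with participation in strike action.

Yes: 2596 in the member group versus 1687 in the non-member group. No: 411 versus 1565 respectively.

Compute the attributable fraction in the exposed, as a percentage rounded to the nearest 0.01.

From the description: a = 2596, b = 411, c = 1687, d = 1565.
Risk in exposed = 2596/3007 = 0.86332; risk in unexposed = 1687/3252 = 0.51876.
RR = 0.86332/0.51876 = 1.66420
AR% = (RR − 1)/RR × 100 = (1.66420 − 1)/1.66420 × 100 = 39.9112%

39.91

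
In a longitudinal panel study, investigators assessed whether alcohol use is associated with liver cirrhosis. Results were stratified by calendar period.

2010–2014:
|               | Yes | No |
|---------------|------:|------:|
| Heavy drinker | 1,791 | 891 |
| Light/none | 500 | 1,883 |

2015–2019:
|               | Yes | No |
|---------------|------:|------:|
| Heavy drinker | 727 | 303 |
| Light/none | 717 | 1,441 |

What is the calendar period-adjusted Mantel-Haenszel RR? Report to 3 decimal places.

RR_MH = Σ(aᵢ·n₀ᵢ/nᵢ) / Σ(cᵢ·n₁ᵢ/nᵢ), with n₁ᵢ = aᵢ+bᵢ (exposed), n₀ᵢ = cᵢ+dᵢ (unexposed), nᵢ = n₁ᵢ+n₀ᵢ.
Stratum 1 (2010–2014): n₁ = 2682, n₀ = 2383, n = 5065; a·n₀/n = 1791·2383/5065 = 842.6363; c·n₁/n = 500·2682/5065 = 264.7581
Stratum 2 (2015–2019): n₁ = 1030, n₀ = 2158, n = 3188; a·n₀/n = 727·2158/3188 = 492.1161; c·n₁/n = 717·1030/3188 = 231.6531
RR_MH = (842.6363 + 492.1161) / (264.7581 + 231.6531) = 1334.7524 / 496.4112 = 2.68880

2.689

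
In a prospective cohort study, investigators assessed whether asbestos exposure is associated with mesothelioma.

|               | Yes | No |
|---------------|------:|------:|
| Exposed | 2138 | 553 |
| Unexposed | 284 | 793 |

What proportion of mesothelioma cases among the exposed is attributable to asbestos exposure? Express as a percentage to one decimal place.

66.8

Cells: a = 2138, b = 553, c = 284, d = 793.
Risk in exposed = 2138/2691 = 0.79450; risk in unexposed = 284/1077 = 0.26370.
RR = 0.79450/0.26370 = 3.01295
AR% = (RR − 1)/RR × 100 = (3.01295 − 1)/3.01295 × 100 = 66.8099%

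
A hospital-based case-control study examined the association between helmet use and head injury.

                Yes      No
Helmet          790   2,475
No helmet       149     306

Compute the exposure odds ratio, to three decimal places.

0.656

Cells: a = 790, b = 2475, c = 149, d = 306.
OR = (a·d)/(b·c) = (790 × 306) / (2475 × 149) = 241740 / 368775 = 0.65552
Exposure is associated with lower odds of head injury (OR = 0.66 < 1).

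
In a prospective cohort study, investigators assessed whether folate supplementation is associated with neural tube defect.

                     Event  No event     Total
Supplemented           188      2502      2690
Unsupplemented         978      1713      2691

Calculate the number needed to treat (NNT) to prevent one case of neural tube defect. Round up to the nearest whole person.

4

Risk in treated group = 188/2690 = 0.06989; risk in control = 978/2691 = 0.36343.
Absolute risk reduction = 0.36343 − 0.06989 = 0.29355
NNT = 1 / ARR = 1 / 0.29355 = 3.407 → round up → 4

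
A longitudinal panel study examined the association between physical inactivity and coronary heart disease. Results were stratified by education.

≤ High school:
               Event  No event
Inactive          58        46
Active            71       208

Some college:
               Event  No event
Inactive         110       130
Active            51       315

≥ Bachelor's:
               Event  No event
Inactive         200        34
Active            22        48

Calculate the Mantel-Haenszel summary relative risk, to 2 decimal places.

RR_MH = Σ(aᵢ·n₀ᵢ/nᵢ) / Σ(cᵢ·n₁ᵢ/nᵢ), with n₁ᵢ = aᵢ+bᵢ (exposed), n₀ᵢ = cᵢ+dᵢ (unexposed), nᵢ = n₁ᵢ+n₀ᵢ.
Stratum 1 (≤ High school): n₁ = 104, n₀ = 279, n = 383; a·n₀/n = 58·279/383 = 42.2507; c·n₁/n = 71·104/383 = 19.2794
Stratum 2 (Some college): n₁ = 240, n₀ = 366, n = 606; a·n₀/n = 110·366/606 = 66.4356; c·n₁/n = 51·240/606 = 20.1980
Stratum 3 (≥ Bachelor's): n₁ = 234, n₀ = 70, n = 304; a·n₀/n = 200·70/304 = 46.0526; c·n₁/n = 22·234/304 = 16.9342
RR_MH = (42.2507 + 66.4356 + 46.0526) / (19.2794 + 20.1980 + 16.9342) = 154.7389 / 56.4116 = 2.74303

2.74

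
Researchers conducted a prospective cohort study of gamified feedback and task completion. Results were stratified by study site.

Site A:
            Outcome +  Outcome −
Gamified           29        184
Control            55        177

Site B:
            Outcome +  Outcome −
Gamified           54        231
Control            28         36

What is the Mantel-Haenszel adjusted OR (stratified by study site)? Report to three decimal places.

OR_MH = Σ(aᵢdᵢ/nᵢ) / Σ(bᵢcᵢ/nᵢ), where nᵢ is the stratum total.
Stratum 1 (Site A): n = 445; a·d/n = 29·177/445 = 11.5348; b·c/n = 184·55/445 = 22.7416
Stratum 2 (Site B): n = 349; a·d/n = 54·36/349 = 5.5702; b·c/n = 231·28/349 = 18.5330
OR_MH = (11.5348 + 5.5702) / (22.7416 + 18.5330) = 17.1050 / 41.2745 = 0.41442

0.414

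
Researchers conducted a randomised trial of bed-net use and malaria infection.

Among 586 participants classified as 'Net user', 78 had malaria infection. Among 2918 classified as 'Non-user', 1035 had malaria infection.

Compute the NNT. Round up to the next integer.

5

Risk in treated group = 78/586 = 0.13311; risk in control = 1035/2918 = 0.35469.
Absolute risk reduction = 0.35469 − 0.13311 = 0.22159
NNT = 1 / ARR = 1 / 0.22159 = 4.513 → round up → 5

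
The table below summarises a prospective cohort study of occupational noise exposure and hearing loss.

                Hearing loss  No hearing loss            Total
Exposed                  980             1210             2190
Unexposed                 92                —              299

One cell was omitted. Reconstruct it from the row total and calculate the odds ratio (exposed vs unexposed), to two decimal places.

1.82

The missing cell is in the unexposed row: 299 − 92 = 207.
So a = 980, b = 1210, c = 92, d = 207.
OR = (a·d)/(b·c) = (980 × 207) / (1210 × 92) = 202860 / 111320 = 1.82231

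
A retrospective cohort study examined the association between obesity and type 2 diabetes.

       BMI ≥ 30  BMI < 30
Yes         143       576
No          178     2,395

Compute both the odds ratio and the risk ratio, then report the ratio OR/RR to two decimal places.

1.45

Reading the table with exposure as columns: a = 143 (BMI ≥ 30, case), b = 178 (BMI ≥ 30, non-case), c = 576 (BMI < 30, case), d = 2395.
OR = (143·2395)/(178·576) = 342485/102528 = 3.34040
Risk in exposed = 143/321 = 0.44548; risk in unexposed = 576/2971 = 0.19387; RR = 2.29779
OR/RR = 3.34040 / 2.29779 = 1.45374
The outcome is not rare, so the OR lies further from 1 than the RR.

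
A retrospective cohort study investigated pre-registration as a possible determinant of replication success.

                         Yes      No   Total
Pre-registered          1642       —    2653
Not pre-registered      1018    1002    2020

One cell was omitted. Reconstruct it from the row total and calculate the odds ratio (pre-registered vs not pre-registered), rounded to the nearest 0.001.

The missing cell is in the exposed row: 2653 − 1642 = 1011.
So a = 1642, b = 1011, c = 1018, d = 1002.
OR = (a·d)/(b·c) = (1642 × 1002) / (1011 × 1018) = 1645284 / 1029198 = 1.59861

1.599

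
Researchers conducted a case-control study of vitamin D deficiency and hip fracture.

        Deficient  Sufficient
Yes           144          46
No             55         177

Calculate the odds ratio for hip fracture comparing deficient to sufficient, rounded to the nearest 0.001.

10.074

Reading the table with exposure as columns: a = 144 (Deficient, case), b = 55 (Deficient, non-case), c = 46 (Sufficient, case), d = 177.
OR = (a·d)/(b·c) = (144 × 177) / (55 × 46) = 25488 / 2530 = 10.07431
The odds of hip fracture are about 10.07 times as high in the deficient group.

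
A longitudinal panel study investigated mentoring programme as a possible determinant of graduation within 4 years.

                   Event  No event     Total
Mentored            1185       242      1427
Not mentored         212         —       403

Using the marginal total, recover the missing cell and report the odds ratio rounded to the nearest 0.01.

4.41

The missing cell is in the unexposed row: 403 − 212 = 191.
So a = 1185, b = 242, c = 212, d = 191.
OR = (a·d)/(b·c) = (1185 × 191) / (242 × 212) = 226335 / 51304 = 4.41164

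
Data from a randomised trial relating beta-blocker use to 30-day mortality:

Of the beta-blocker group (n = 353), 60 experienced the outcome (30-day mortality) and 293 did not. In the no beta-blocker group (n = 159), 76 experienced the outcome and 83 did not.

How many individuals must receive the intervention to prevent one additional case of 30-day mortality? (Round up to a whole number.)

Risk in treated group = 60/353 = 0.16997; risk in control = 76/159 = 0.47799.
Absolute risk reduction = 0.47799 − 0.16997 = 0.30802
NNT = 1 / ARR = 1 / 0.30802 = 3.247 → round up → 4

4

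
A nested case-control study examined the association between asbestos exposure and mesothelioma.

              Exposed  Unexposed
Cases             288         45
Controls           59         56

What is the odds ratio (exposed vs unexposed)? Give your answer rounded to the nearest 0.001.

Reading the table with exposure as columns: a = 288 (Exposed, case), b = 59 (Exposed, non-case), c = 45 (Unexposed, case), d = 56.
OR = (a·d)/(b·c) = (288 × 56) / (59 × 45) = 16128 / 2655 = 6.07458
The odds of mesothelioma are about 6.07 times as high in the exposed group.

6.075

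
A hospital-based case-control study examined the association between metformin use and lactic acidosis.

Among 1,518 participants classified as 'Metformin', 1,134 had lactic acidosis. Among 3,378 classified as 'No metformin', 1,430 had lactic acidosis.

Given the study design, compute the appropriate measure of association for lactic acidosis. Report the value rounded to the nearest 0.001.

4.023

From the description: a = 1134, b = 384, c = 1430, d = 1948.
This is a hospital-based case-control study: participants were sampled on outcome status, so risks in the source population cannot be estimated directly — relative risk is not valid here. The odds ratio is the appropriate measure.
OR = (a·d)/(b·c) = (1134 × 1948) / (384 × 1430) = 2209032 / 549120 = 4.02286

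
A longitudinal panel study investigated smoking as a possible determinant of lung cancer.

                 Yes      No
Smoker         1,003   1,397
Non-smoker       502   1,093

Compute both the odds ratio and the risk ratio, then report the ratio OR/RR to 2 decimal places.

Cells: a = 1003, b = 1397, c = 502, d = 1093.
OR = (1003·1093)/(1397·502) = 1096279/701294 = 1.56322
Risk in exposed = 1003/2400 = 0.41792; risk in unexposed = 502/1595 = 0.31473; RR = 1.32784
OR/RR = 1.56322 / 1.32784 = 1.17727
The outcome is not rare, so the OR lies further from 1 than the RR.

1.18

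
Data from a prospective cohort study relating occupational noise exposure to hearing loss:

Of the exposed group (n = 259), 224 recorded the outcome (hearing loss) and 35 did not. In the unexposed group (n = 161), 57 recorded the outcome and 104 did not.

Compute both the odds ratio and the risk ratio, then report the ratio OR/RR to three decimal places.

4.780

From the description: a = 224, b = 35, c = 57, d = 104.
OR = (224·104)/(35·57) = 23296/1995 = 11.67719
Risk in exposed = 224/259 = 0.86486; risk in unexposed = 57/161 = 0.35404; RR = 2.44286
OR/RR = 11.67719 / 2.44286 = 4.78012
The outcome is not rare, so the OR lies further from 1 than the RR.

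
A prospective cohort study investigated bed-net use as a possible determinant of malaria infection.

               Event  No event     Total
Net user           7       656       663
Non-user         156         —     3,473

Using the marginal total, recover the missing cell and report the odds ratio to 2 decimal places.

0.23

The missing cell is in the unexposed row: 3473 − 156 = 3317.
So a = 7, b = 656, c = 156, d = 3317.
OR = (a·d)/(b·c) = (7 × 3317) / (656 × 156) = 23219 / 102336 = 0.22689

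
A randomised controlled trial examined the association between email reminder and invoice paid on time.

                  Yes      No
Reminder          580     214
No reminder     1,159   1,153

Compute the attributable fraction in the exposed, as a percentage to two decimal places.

Cells: a = 580, b = 214, c = 1159, d = 1153.
Risk in exposed = 580/794 = 0.73048; risk in unexposed = 1159/2312 = 0.50130.
RR = 0.73048/0.50130 = 1.45718
AR% = (RR − 1)/RR × 100 = (1.45718 − 1)/1.45718 × 100 = 31.3741%

31.37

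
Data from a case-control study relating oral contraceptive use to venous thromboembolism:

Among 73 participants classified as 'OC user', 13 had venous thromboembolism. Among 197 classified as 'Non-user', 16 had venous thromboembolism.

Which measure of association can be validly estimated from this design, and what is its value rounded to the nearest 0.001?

2.451

From the description: a = 13, b = 60, c = 16, d = 181.
This is a case-control study: participants were sampled on outcome status, so risks in the source population cannot be estimated directly — relative risk is not valid here. The odds ratio is the appropriate measure.
OR = (a·d)/(b·c) = (13 × 181) / (60 × 16) = 2353 / 960 = 2.45104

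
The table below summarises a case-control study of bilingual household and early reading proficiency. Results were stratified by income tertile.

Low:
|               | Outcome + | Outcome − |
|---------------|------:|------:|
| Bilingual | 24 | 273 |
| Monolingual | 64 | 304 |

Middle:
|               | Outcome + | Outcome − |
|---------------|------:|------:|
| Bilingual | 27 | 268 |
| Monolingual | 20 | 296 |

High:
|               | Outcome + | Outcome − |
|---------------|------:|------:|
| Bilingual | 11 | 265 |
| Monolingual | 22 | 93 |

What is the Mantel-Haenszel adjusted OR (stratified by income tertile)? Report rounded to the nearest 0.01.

0.53

OR_MH = Σ(aᵢdᵢ/nᵢ) / Σ(bᵢcᵢ/nᵢ), where nᵢ is the stratum total.
Stratum 1 (Low): n = 665; a·d/n = 24·304/665 = 10.9714; b·c/n = 273·64/665 = 26.2737
Stratum 2 (Middle): n = 611; a·d/n = 27·296/611 = 13.0802; b·c/n = 268·20/611 = 8.7725
Stratum 3 (High): n = 391; a·d/n = 11·93/391 = 2.6164; b·c/n = 265·22/391 = 14.9105
OR_MH = (10.9714 + 13.0802 + 2.6164) / (26.2737 + 8.7725 + 14.9105) = 26.6680 / 49.9567 = 0.53382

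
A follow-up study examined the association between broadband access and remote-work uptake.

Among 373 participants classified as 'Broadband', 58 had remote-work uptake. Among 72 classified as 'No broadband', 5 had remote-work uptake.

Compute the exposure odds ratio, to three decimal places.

2.467

From the description: a = 58, b = 315, c = 5, d = 67.
OR = (a·d)/(b·c) = (58 × 67) / (315 × 5) = 3886 / 1575 = 2.46730
The odds of remote-work uptake are about 2.47 times as high in the broadband group.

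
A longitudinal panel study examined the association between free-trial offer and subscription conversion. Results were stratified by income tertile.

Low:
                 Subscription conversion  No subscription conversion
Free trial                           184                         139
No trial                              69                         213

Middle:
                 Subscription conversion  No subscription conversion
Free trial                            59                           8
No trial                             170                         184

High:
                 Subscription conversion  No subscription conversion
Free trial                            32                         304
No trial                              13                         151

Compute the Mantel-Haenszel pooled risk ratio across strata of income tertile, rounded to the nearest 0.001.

RR_MH = Σ(aᵢ·n₀ᵢ/nᵢ) / Σ(cᵢ·n₁ᵢ/nᵢ), with n₁ᵢ = aᵢ+bᵢ (exposed), n₀ᵢ = cᵢ+dᵢ (unexposed), nᵢ = n₁ᵢ+n₀ᵢ.
Stratum 1 (Low): n₁ = 323, n₀ = 282, n = 605; a·n₀/n = 184·282/605 = 85.7653; c·n₁/n = 69·323/605 = 36.8380
Stratum 2 (Middle): n₁ = 67, n₀ = 354, n = 421; a·n₀/n = 59·354/421 = 49.6105; c·n₁/n = 170·67/421 = 27.0546
Stratum 3 (High): n₁ = 336, n₀ = 164, n = 500; a·n₀/n = 32·164/500 = 10.4960; c·n₁/n = 13·336/500 = 8.7360
RR_MH = (85.7653 + 49.6105 + 10.4960) / (36.8380 + 27.0546 + 8.7360) = 145.8717 / 72.6286 = 2.00846

2.008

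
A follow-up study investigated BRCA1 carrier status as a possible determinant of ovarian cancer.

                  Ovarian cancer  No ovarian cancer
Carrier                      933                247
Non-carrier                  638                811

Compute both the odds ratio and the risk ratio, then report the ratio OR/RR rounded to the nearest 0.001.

2.674

Cells: a = 933, b = 247, c = 638, d = 811.
OR = (933·811)/(247·638) = 756663/157586 = 4.80159
Risk in exposed = 933/1180 = 0.79068; risk in unexposed = 638/1449 = 0.44030; RR = 1.79576
OR/RR = 4.80159 / 1.79576 = 2.67385
The outcome is not rare, so the OR lies further from 1 than the RR.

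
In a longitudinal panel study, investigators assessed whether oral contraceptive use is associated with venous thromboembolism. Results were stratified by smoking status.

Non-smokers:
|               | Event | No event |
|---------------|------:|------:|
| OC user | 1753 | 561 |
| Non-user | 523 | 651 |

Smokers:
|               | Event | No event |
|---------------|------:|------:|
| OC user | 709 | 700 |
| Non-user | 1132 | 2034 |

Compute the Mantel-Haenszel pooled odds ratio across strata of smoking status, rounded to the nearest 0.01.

2.50

OR_MH = Σ(aᵢdᵢ/nᵢ) / Σ(bᵢcᵢ/nᵢ), where nᵢ is the stratum total.
Stratum 1 (Non-smokers): n = 3488; a·d/n = 1753·651/3488 = 327.1798; b·c/n = 561·523/3488 = 84.1178
Stratum 2 (Smokers): n = 4575; a·d/n = 709·2034/4575 = 315.2144; b·c/n = 700·1132/4575 = 173.2022
OR_MH = (327.1798 + 315.2144) / (84.1178 + 173.2022) = 642.3942 / 257.3200 = 2.49648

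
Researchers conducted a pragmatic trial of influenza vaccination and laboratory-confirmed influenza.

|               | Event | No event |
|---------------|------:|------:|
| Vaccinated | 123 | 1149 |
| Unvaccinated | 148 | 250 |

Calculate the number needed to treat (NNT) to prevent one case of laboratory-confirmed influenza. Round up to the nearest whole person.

4

Risk in treated group = 123/1272 = 0.09670; risk in control = 148/398 = 0.37186.
Absolute risk reduction = 0.37186 − 0.09670 = 0.27516
NNT = 1 / ARR = 1 / 0.27516 = 3.634 → round up → 4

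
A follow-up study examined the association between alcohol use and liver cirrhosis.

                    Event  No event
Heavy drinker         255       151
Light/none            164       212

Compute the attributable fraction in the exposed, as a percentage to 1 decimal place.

Cells: a = 255, b = 151, c = 164, d = 212.
Risk in exposed = 255/406 = 0.62808; risk in unexposed = 164/376 = 0.43617.
RR = 0.62808/0.43617 = 1.43999
AR% = (RR − 1)/RR × 100 = (1.43999 − 1)/1.43999 × 100 = 30.5549%

30.6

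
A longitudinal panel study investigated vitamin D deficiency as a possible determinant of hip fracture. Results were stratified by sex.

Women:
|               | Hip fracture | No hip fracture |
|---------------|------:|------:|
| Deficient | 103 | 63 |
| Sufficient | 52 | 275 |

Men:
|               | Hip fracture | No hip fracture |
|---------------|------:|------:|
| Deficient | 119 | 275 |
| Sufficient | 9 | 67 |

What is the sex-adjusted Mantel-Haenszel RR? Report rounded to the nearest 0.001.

3.495

RR_MH = Σ(aᵢ·n₀ᵢ/nᵢ) / Σ(cᵢ·n₁ᵢ/nᵢ), with n₁ᵢ = aᵢ+bᵢ (exposed), n₀ᵢ = cᵢ+dᵢ (unexposed), nᵢ = n₁ᵢ+n₀ᵢ.
Stratum 1 (Women): n₁ = 166, n₀ = 327, n = 493; a·n₀/n = 103·327/493 = 68.3185; c·n₁/n = 52·166/493 = 17.5091
Stratum 2 (Men): n₁ = 394, n₀ = 76, n = 470; a·n₀/n = 119·76/470 = 19.2426; c·n₁/n = 9·394/470 = 7.5447
RR_MH = (68.3185 + 19.2426) / (17.5091 + 7.5447) = 87.5610 / 25.0538 = 3.49492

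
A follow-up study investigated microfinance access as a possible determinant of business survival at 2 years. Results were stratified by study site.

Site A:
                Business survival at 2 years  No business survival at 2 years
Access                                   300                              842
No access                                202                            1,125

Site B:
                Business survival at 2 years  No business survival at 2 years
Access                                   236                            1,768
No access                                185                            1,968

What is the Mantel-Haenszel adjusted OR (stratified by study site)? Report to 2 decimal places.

1.68

OR_MH = Σ(aᵢdᵢ/nᵢ) / Σ(bᵢcᵢ/nᵢ), where nᵢ is the stratum total.
Stratum 1 (Site A): n = 2469; a·d/n = 300·1125/2469 = 136.6950; b·c/n = 842·202/2469 = 68.8878
Stratum 2 (Site B): n = 4157; a·d/n = 236·1968/4157 = 111.7267; b·c/n = 1768·185/4157 = 78.6817
OR_MH = (136.6950 + 111.7267) / (68.8878 + 78.6817) = 248.4217 / 147.5696 = 1.68342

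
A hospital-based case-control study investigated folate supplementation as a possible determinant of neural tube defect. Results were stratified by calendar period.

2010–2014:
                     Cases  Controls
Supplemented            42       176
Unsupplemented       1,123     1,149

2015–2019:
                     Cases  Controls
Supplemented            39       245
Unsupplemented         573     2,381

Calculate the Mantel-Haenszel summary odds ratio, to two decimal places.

OR_MH = Σ(aᵢdᵢ/nᵢ) / Σ(bᵢcᵢ/nᵢ), where nᵢ is the stratum total.
Stratum 1 (2010–2014): n = 2490; a·d/n = 42·1149/2490 = 19.3807; b·c/n = 176·1123/2490 = 79.3767
Stratum 2 (2015–2019): n = 3238; a·d/n = 39·2381/3238 = 28.6779; b·c/n = 245·573/3238 = 43.3555
OR_MH = (19.3807 + 28.6779) / (79.3767 + 43.3555) = 48.0586 / 122.7322 = 0.39157

0.39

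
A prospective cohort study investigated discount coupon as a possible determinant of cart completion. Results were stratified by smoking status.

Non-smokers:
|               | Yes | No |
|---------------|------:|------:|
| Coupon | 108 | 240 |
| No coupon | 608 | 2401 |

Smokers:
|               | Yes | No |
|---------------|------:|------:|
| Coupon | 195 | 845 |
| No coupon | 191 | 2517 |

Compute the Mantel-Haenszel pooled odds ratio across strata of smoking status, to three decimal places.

OR_MH = Σ(aᵢdᵢ/nᵢ) / Σ(bᵢcᵢ/nᵢ), where nᵢ is the stratum total.
Stratum 1 (Non-smokers): n = 3357; a·d/n = 108·2401/3357 = 77.2440; b·c/n = 240·608/3357 = 43.4674
Stratum 2 (Smokers): n = 3748; a·d/n = 195·2517/3748 = 130.9538; b·c/n = 845·191/3748 = 43.0616
OR_MH = (77.2440 + 130.9538) / (43.4674 + 43.0616) = 208.1978 / 86.5290 = 2.40610

2.406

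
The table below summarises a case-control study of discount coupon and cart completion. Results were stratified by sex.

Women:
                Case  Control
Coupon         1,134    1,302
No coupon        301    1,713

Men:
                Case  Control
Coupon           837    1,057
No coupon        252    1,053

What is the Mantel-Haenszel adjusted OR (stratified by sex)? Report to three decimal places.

4.156

OR_MH = Σ(aᵢdᵢ/nᵢ) / Σ(bᵢcᵢ/nᵢ), where nᵢ is the stratum total.
Stratum 1 (Women): n = 4450; a·d/n = 1134·1713/4450 = 436.5263; b·c/n = 1302·301/4450 = 88.0679
Stratum 2 (Men): n = 3199; a·d/n = 837·1053/3199 = 275.5114; b·c/n = 1057·252/3199 = 83.2648
OR_MH = (436.5263 + 275.5114) / (88.0679 + 83.2648) = 712.0377 / 171.3326 = 4.15588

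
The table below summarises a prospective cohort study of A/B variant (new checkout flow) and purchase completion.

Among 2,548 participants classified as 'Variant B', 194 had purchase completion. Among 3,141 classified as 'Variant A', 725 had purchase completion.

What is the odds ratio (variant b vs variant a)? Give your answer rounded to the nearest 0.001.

0.275

From the description: a = 194, b = 2354, c = 725, d = 2416.
OR = (a·d)/(b·c) = (194 × 2416) / (2354 × 725) = 468704 / 1706650 = 0.27463
Exposure is associated with lower odds of purchase completion (OR = 0.27 < 1).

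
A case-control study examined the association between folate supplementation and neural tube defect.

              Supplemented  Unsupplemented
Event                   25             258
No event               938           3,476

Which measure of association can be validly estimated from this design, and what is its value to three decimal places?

0.359

Reading the table with exposure as columns: a = 25 (Supplemented, case), b = 938 (Supplemented, non-case), c = 258 (Unsupplemented, case), d = 3476.
This is a case-control study: participants were sampled on outcome status, so risks in the source population cannot be estimated directly — relative risk is not valid here. The odds ratio is the appropriate measure.
OR = (a·d)/(b·c) = (25 × 3476) / (938 × 258) = 86900 / 242004 = 0.35908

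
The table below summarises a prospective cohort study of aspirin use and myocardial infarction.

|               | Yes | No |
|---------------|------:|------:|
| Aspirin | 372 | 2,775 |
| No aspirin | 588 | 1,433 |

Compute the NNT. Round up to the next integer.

6

Risk in treated group = 372/3147 = 0.11821; risk in control = 588/2021 = 0.29095.
Absolute risk reduction = 0.29095 − 0.11821 = 0.17274
NNT = 1 / ARR = 1 / 0.17274 = 5.789 → round up → 6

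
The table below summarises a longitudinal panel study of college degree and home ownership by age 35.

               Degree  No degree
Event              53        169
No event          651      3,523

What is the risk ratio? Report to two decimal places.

Reading the table with exposure as columns: a = 53 (Degree, case), b = 651 (Degree, non-case), c = 169 (No degree, case), d = 3523.
Risk in exposed = 53/704 = 0.07528; risk in unexposed = 169/3692 = 0.04577.
RR = 0.07528 / 0.04577 = 1.64467
The risk among the exposed is 1.64 times that among the unexposed.

1.64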